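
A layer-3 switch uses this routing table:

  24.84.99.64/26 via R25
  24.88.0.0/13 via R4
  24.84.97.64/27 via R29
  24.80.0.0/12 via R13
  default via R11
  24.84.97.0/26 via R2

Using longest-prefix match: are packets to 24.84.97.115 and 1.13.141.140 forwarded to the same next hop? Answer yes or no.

24.84.97.115: longest match 24.80.0.0/12 -> R13
1.13.141.140: longest match 0.0.0.0/0 -> R11

no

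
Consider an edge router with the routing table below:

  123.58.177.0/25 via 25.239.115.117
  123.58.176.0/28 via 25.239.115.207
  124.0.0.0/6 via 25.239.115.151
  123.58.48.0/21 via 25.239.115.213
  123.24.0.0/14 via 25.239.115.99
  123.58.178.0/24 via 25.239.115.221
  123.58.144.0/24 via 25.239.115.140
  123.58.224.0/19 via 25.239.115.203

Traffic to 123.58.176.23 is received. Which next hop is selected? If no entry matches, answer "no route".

no route

No entry's prefix contains 123.58.176.23; there is no default route.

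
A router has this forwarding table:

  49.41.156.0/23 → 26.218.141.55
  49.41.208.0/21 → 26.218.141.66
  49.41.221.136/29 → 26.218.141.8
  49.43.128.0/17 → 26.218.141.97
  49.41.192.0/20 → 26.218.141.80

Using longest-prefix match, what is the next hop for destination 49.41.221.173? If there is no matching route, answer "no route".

No entry's prefix contains 49.41.221.173; there is no default route.

no route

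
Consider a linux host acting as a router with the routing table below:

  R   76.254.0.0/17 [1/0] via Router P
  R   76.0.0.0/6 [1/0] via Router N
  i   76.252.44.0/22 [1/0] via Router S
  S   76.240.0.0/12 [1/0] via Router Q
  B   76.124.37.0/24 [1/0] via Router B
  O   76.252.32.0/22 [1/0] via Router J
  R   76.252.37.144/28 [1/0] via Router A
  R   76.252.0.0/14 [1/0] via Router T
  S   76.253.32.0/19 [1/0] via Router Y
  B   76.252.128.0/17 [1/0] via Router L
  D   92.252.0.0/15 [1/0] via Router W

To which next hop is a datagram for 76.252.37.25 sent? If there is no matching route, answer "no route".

Routes whose prefix contains 76.252.37.25:
  76.0.0.0/6 (76.0.0.0 - 79.255.255.255) -> Router N
  76.240.0.0/12 (76.240.0.0 - 76.255.255.255) -> Router Q
  76.252.0.0/14 (76.252.0.0 - 76.255.255.255) -> Router T
More-specific entries that do NOT match:
  76.252.37.144/28 (76.252.37.144 - 76.252.37.159) does not contain 76.252.37.25
  76.124.37.0/24 (76.124.37.0 - 76.124.37.255) does not contain 76.252.37.25
  76.252.44.0/22 (76.252.44.0 - 76.252.47.255) does not contain 76.252.37.25
  76.252.32.0/22 (76.252.32.0 - 76.252.35.255) does not contain 76.252.37.25
  76.253.32.0/19 (76.253.32.0 - 76.253.63.255) does not contain 76.252.37.25
  76.254.0.0/17 (76.254.0.0 - 76.254.127.255) does not contain 76.252.37.25
  76.252.128.0/17 (76.252.128.0 - 76.252.255.255) does not contain 76.252.37.25
  92.252.0.0/15 (92.252.0.0 - 92.253.255.255) does not contain 76.252.37.25
Longest matching prefix is /14 -> next hop Router T.

Router T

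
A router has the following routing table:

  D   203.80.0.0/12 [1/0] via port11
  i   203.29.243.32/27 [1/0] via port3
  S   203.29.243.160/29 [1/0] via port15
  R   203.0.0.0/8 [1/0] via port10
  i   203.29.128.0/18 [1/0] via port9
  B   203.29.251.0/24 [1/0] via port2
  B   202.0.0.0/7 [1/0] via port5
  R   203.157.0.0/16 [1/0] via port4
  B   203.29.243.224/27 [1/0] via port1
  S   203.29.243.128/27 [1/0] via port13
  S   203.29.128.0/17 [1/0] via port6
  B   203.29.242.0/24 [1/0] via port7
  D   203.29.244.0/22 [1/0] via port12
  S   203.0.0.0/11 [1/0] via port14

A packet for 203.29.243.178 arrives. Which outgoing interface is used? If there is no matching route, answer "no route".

port6

Routes whose prefix contains 203.29.243.178:
  202.0.0.0/7 (202.0.0.0 - 203.255.255.255) -> port5
  203.0.0.0/8 (203.0.0.0 - 203.255.255.255) -> port10
  203.0.0.0/11 (203.0.0.0 - 203.31.255.255) -> port14
  203.29.128.0/17 (203.29.128.0 - 203.29.255.255) -> port6
More-specific entries that do NOT match:
  203.29.243.160/29 (203.29.243.160 - 203.29.243.167) does not contain 203.29.243.178
  203.29.243.32/27 (203.29.243.32 - 203.29.243.63) does not contain 203.29.243.178
  203.29.243.224/27 (203.29.243.224 - 203.29.243.255) does not contain 203.29.243.178
  203.29.243.128/27 (203.29.243.128 - 203.29.243.159) does not contain 203.29.243.178
  203.29.251.0/24 (203.29.251.0 - 203.29.251.255) does not contain 203.29.243.178
  203.29.242.0/24 (203.29.242.0 - 203.29.242.255) does not contain 203.29.243.178
  203.29.244.0/22 (203.29.244.0 - 203.29.247.255) does not contain 203.29.243.178
  203.29.128.0/18 (203.29.128.0 - 203.29.191.255) does not contain 203.29.243.178
Longest matching prefix is /17 -> interface port6.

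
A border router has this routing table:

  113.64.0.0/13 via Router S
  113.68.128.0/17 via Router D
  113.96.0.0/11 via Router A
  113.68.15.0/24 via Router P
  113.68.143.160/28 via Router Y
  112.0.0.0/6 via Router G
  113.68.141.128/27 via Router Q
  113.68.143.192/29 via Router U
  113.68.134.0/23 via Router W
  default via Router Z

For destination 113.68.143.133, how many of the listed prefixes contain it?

Prefixes containing 113.68.143.133:
  0.0.0.0/0 (default, matches everything)
  112.0.0.0/6 (112.0.0.0 - 115.255.255.255)
  113.64.0.0/13 (113.64.0.0 - 113.71.255.255)
  113.68.128.0/17 (113.68.128.0 - 113.68.255.255)
Total matching entries: 4.

4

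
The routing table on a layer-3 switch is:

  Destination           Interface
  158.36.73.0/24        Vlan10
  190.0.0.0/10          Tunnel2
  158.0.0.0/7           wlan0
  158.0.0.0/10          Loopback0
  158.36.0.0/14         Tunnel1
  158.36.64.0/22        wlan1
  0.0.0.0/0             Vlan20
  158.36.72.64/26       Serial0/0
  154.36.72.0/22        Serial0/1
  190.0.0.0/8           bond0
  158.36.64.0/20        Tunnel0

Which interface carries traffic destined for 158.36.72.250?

Tunnel0

Routes whose prefix contains 158.36.72.250:
  0.0.0.0/0 (default, matches everything) -> Vlan20
  158.0.0.0/7 (158.0.0.0 - 159.255.255.255) -> wlan0
  158.0.0.0/10 (158.0.0.0 - 158.63.255.255) -> Loopback0
  158.36.0.0/14 (158.36.0.0 - 158.39.255.255) -> Tunnel1
  158.36.64.0/20 (158.36.64.0 - 158.36.79.255) -> Tunnel0
More-specific entries that do NOT match:
  158.36.72.64/26 (158.36.72.64 - 158.36.72.127) does not contain 158.36.72.250
  158.36.73.0/24 (158.36.73.0 - 158.36.73.255) does not contain 158.36.72.250
  158.36.64.0/22 (158.36.64.0 - 158.36.67.255) does not contain 158.36.72.250
  154.36.72.0/22 (154.36.72.0 - 154.36.75.255) does not contain 158.36.72.250
Longest matching prefix is /20 -> interface Tunnel0.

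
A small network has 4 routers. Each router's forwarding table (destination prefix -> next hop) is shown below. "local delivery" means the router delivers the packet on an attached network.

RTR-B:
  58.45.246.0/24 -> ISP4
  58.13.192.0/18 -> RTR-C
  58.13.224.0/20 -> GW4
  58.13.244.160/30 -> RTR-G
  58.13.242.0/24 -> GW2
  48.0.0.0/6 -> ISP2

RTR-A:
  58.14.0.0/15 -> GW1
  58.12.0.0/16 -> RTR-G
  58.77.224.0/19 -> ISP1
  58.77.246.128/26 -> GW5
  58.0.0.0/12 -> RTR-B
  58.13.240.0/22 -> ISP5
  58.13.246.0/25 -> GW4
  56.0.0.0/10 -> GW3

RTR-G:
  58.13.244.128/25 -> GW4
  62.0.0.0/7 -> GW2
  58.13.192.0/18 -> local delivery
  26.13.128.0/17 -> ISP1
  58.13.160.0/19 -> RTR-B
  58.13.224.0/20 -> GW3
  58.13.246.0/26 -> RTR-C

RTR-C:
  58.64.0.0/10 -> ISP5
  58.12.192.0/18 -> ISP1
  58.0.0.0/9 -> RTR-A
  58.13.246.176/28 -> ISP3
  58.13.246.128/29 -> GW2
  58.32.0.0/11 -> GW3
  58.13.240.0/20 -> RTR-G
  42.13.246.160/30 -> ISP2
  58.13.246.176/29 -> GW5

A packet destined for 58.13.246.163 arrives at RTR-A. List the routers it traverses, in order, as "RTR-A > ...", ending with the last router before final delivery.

RTR-A > RTR-B > RTR-C > RTR-G

At RTR-A: longest match for 58.13.246.163 is 58.0.0.0/12 -> RTR-B
At RTR-B: longest match for 58.13.246.163 is 58.13.192.0/18 -> RTR-C
At RTR-C: longest match for 58.13.246.163 is 58.13.240.0/20 -> RTR-G
At RTR-G: longest match for 58.13.246.163 is 58.13.192.0/18 -> local delivery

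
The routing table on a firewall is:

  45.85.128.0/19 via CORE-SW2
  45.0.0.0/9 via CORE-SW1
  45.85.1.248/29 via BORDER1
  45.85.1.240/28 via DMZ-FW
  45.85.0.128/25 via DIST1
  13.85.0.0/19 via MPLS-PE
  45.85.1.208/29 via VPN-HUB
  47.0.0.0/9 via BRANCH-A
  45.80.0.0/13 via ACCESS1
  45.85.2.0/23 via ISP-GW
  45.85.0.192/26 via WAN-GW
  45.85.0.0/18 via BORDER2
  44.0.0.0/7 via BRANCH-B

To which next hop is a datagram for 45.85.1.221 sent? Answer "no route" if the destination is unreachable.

Routes whose prefix contains 45.85.1.221:
  44.0.0.0/7 (44.0.0.0 - 45.255.255.255) -> BRANCH-B
  45.0.0.0/9 (45.0.0.0 - 45.127.255.255) -> CORE-SW1
  45.80.0.0/13 (45.80.0.0 - 45.87.255.255) -> ACCESS1
  45.85.0.0/18 (45.85.0.0 - 45.85.63.255) -> BORDER2
More-specific entries that do NOT match:
  45.85.1.248/29 (45.85.1.248 - 45.85.1.255) does not contain 45.85.1.221
  45.85.1.208/29 (45.85.1.208 - 45.85.1.215) does not contain 45.85.1.221
  45.85.1.240/28 (45.85.1.240 - 45.85.1.255) does not contain 45.85.1.221
  45.85.0.192/26 (45.85.0.192 - 45.85.0.255) does not contain 45.85.1.221
  45.85.0.128/25 (45.85.0.128 - 45.85.0.255) does not contain 45.85.1.221
  45.85.2.0/23 (45.85.2.0 - 45.85.3.255) does not contain 45.85.1.221
  45.85.128.0/19 (45.85.128.0 - 45.85.159.255) does not contain 45.85.1.221
  13.85.0.0/19 (13.85.0.0 - 13.85.31.255) does not contain 45.85.1.221
Longest matching prefix is /18 -> next hop BORDER2.

BORDER2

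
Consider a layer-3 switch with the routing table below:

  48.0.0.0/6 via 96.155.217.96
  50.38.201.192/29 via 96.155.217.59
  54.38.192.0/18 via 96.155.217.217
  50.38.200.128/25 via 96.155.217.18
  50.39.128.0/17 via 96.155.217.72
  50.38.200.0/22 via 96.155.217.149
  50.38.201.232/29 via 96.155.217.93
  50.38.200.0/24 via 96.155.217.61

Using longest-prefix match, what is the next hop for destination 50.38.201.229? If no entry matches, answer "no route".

Routes whose prefix contains 50.38.201.229:
  48.0.0.0/6 (48.0.0.0 - 51.255.255.255) -> 96.155.217.96
  50.38.200.0/22 (50.38.200.0 - 50.38.203.255) -> 96.155.217.149
More-specific entries that do NOT match:
  50.38.201.192/29 (50.38.201.192 - 50.38.201.199) does not contain 50.38.201.229
  50.38.201.232/29 (50.38.201.232 - 50.38.201.239) does not contain 50.38.201.229
  50.38.200.128/25 (50.38.200.128 - 50.38.200.255) does not contain 50.38.201.229
  50.38.200.0/24 (50.38.200.0 - 50.38.200.255) does not contain 50.38.201.229
Longest matching prefix is /22 -> next hop 96.155.217.149.

96.155.217.149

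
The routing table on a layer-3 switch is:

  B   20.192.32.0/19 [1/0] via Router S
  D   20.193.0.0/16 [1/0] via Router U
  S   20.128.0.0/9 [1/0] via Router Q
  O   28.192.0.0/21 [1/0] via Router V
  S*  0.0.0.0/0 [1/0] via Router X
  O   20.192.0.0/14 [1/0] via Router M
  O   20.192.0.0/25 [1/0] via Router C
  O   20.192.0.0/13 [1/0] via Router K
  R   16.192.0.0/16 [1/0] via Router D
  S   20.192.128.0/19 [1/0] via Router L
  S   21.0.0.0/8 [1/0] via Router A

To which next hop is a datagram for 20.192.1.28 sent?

Router M

Routes whose prefix contains 20.192.1.28:
  0.0.0.0/0 (default, matches everything) -> Router X
  20.128.0.0/9 (20.128.0.0 - 20.255.255.255) -> Router Q
  20.192.0.0/13 (20.192.0.0 - 20.199.255.255) -> Router K
  20.192.0.0/14 (20.192.0.0 - 20.195.255.255) -> Router M
More-specific entries that do NOT match:
  20.192.0.0/25 (20.192.0.0 - 20.192.0.127) does not contain 20.192.1.28
  28.192.0.0/21 (28.192.0.0 - 28.192.7.255) does not contain 20.192.1.28
  20.192.32.0/19 (20.192.32.0 - 20.192.63.255) does not contain 20.192.1.28
  20.192.128.0/19 (20.192.128.0 - 20.192.159.255) does not contain 20.192.1.28
  20.193.0.0/16 (20.193.0.0 - 20.193.255.255) does not contain 20.192.1.28
  16.192.0.0/16 (16.192.0.0 - 16.192.255.255) does not contain 20.192.1.28
Longest matching prefix is /14 -> next hop Router M.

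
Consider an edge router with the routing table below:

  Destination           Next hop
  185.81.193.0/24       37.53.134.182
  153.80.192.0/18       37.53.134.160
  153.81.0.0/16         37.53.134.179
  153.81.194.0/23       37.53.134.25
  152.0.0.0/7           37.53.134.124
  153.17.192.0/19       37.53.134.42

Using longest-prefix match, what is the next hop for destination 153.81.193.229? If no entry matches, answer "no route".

37.53.134.179

Routes whose prefix contains 153.81.193.229:
  152.0.0.0/7 (152.0.0.0 - 153.255.255.255) -> 37.53.134.124
  153.81.0.0/16 (153.81.0.0 - 153.81.255.255) -> 37.53.134.179
More-specific entries that do NOT match:
  185.81.193.0/24 (185.81.193.0 - 185.81.193.255) does not contain 153.81.193.229
  153.81.194.0/23 (153.81.194.0 - 153.81.195.255) does not contain 153.81.193.229
  153.17.192.0/19 (153.17.192.0 - 153.17.223.255) does not contain 153.81.193.229
  153.80.192.0/18 (153.80.192.0 - 153.80.255.255) does not contain 153.81.193.229
Longest matching prefix is /16 -> next hop 37.53.134.179.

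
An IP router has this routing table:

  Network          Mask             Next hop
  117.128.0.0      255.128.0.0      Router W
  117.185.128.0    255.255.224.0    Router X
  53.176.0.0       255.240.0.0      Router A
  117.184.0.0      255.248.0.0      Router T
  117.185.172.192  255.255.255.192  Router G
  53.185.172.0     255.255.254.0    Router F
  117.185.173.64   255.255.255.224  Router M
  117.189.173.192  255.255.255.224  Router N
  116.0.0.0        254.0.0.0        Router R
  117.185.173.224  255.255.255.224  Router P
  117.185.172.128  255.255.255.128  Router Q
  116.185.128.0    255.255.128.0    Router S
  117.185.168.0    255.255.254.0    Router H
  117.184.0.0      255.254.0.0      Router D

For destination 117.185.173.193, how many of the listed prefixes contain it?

Prefixes containing 117.185.173.193:
  116.0.0.0/7 (116.0.0.0 - 117.255.255.255)
  117.128.0.0/9 (117.128.0.0 - 117.255.255.255)
  117.184.0.0/13 (117.184.0.0 - 117.191.255.255)
  117.184.0.0/15 (117.184.0.0 - 117.185.255.255)
Total matching entries: 4.

4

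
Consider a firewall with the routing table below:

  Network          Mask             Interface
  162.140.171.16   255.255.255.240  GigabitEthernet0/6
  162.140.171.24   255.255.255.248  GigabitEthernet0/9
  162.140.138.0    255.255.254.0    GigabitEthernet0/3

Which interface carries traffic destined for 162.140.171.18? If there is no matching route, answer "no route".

GigabitEthernet0/6

Routes whose prefix contains 162.140.171.18:
  162.140.171.16/28 (162.140.171.16 - 162.140.171.31) -> GigabitEthernet0/6
More-specific entries that do NOT match:
  162.140.171.24/29 (162.140.171.24 - 162.140.171.31) does not contain 162.140.171.18
Longest matching prefix is /28 -> interface GigabitEthernet0/6.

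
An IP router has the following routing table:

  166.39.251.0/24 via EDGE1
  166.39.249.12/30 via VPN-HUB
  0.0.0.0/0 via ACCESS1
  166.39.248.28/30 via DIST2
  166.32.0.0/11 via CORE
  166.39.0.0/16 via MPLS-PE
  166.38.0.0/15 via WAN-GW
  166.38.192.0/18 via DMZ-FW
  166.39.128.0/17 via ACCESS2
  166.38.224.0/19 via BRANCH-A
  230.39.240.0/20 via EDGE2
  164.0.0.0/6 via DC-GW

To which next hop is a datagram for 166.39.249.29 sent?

ACCESS2

Routes whose prefix contains 166.39.249.29:
  0.0.0.0/0 (default, matches everything) -> ACCESS1
  164.0.0.0/6 (164.0.0.0 - 167.255.255.255) -> DC-GW
  166.32.0.0/11 (166.32.0.0 - 166.63.255.255) -> CORE
  166.38.0.0/15 (166.38.0.0 - 166.39.255.255) -> WAN-GW
  166.39.0.0/16 (166.39.0.0 - 166.39.255.255) -> MPLS-PE
  166.39.128.0/17 (166.39.128.0 - 166.39.255.255) -> ACCESS2
More-specific entries that do NOT match:
  166.39.249.12/30 (166.39.249.12 - 166.39.249.15) does not contain 166.39.249.29
  166.39.248.28/30 (166.39.248.28 - 166.39.248.31) does not contain 166.39.249.29
  166.39.251.0/24 (166.39.251.0 - 166.39.251.255) does not contain 166.39.249.29
  230.39.240.0/20 (230.39.240.0 - 230.39.255.255) does not contain 166.39.249.29
  166.38.224.0/19 (166.38.224.0 - 166.38.255.255) does not contain 166.39.249.29
  166.38.192.0/18 (166.38.192.0 - 166.38.255.255) does not contain 166.39.249.29
Longest matching prefix is /17 -> next hop ACCESS2.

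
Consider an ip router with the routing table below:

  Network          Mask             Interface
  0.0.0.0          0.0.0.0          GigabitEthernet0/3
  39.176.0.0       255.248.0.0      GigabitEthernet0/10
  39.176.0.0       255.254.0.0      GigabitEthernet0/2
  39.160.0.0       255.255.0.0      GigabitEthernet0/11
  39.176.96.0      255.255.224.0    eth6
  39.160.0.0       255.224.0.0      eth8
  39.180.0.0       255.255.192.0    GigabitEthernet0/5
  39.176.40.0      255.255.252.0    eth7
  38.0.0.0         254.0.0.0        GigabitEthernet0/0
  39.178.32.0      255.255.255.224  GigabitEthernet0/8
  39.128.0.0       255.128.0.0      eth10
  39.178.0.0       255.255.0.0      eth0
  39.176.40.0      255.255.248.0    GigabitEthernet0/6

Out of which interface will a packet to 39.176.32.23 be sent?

Routes whose prefix contains 39.176.32.23:
  0.0.0.0/0 (default, matches everything) -> GigabitEthernet0/3
  38.0.0.0/7 (38.0.0.0 - 39.255.255.255) -> GigabitEthernet0/0
  39.128.0.0/9 (39.128.0.0 - 39.255.255.255) -> eth10
  39.160.0.0/11 (39.160.0.0 - 39.191.255.255) -> eth8
  39.176.0.0/13 (39.176.0.0 - 39.183.255.255) -> GigabitEthernet0/10
  39.176.0.0/15 (39.176.0.0 - 39.177.255.255) -> GigabitEthernet0/2
More-specific entries that do NOT match:
  39.178.32.0/27 (39.178.32.0 - 39.178.32.31) does not contain 39.176.32.23
  39.176.40.0/22 (39.176.40.0 - 39.176.43.255) does not contain 39.176.32.23
  39.176.40.0/21 (39.176.40.0 - 39.176.47.255) does not contain 39.176.32.23
  39.176.96.0/19 (39.176.96.0 - 39.176.127.255) does not contain 39.176.32.23
  39.180.0.0/18 (39.180.0.0 - 39.180.63.255) does not contain 39.176.32.23
  39.160.0.0/16 (39.160.0.0 - 39.160.255.255) does not contain 39.176.32.23
  39.178.0.0/16 (39.178.0.0 - 39.178.255.255) does not contain 39.176.32.23
Longest matching prefix is /15 -> interface GigabitEthernet0/2.

GigabitEthernet0/2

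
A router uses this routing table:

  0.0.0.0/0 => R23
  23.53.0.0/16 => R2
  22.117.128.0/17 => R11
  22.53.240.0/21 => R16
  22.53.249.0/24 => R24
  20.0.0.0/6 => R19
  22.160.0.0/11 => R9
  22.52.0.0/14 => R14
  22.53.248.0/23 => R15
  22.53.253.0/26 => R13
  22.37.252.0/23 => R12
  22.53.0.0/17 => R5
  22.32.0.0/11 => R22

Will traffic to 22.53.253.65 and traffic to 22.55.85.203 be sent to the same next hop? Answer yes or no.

22.53.253.65: longest match 22.52.0.0/14 -> R14
22.55.85.203: longest match 22.52.0.0/14 -> R14

yes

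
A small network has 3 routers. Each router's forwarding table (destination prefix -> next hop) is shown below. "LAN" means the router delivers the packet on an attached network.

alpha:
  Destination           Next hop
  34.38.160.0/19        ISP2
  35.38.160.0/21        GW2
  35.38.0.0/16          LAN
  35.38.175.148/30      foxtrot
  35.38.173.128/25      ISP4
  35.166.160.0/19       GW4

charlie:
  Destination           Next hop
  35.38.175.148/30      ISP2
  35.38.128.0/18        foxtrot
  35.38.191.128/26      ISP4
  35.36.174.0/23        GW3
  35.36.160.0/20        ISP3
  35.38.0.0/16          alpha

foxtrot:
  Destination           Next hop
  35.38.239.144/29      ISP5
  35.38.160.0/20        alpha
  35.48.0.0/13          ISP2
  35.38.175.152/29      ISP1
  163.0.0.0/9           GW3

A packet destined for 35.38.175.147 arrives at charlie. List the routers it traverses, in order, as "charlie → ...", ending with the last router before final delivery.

charlie → foxtrot → alpha

At charlie: longest match for 35.38.175.147 is 35.38.128.0/18 -> foxtrot
At foxtrot: longest match for 35.38.175.147 is 35.38.160.0/20 -> alpha
At alpha: longest match for 35.38.175.147 is 35.38.0.0/16 -> LAN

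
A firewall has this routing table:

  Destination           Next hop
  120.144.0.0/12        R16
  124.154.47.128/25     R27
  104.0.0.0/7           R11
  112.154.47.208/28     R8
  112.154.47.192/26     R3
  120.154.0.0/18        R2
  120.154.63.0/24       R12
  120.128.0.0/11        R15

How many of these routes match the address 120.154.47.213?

3

Prefixes containing 120.154.47.213:
  120.128.0.0/11 (120.128.0.0 - 120.159.255.255)
  120.144.0.0/12 (120.144.0.0 - 120.159.255.255)
  120.154.0.0/18 (120.154.0.0 - 120.154.63.255)
Total matching entries: 3.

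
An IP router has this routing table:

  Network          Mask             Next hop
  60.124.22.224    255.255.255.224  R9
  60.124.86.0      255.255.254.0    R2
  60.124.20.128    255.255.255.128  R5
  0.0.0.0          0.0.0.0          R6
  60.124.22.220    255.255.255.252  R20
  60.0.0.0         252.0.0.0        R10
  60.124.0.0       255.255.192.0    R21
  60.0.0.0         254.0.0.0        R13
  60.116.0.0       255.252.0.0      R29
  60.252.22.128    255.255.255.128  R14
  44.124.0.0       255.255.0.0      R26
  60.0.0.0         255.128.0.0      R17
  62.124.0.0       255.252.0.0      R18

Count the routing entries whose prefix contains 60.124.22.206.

5

Prefixes containing 60.124.22.206:
  0.0.0.0/0 (default, matches everything)
  60.0.0.0/6 (60.0.0.0 - 63.255.255.255)
  60.0.0.0/7 (60.0.0.0 - 61.255.255.255)
  60.0.0.0/9 (60.0.0.0 - 60.127.255.255)
  60.124.0.0/18 (60.124.0.0 - 60.124.63.255)
Total matching entries: 5.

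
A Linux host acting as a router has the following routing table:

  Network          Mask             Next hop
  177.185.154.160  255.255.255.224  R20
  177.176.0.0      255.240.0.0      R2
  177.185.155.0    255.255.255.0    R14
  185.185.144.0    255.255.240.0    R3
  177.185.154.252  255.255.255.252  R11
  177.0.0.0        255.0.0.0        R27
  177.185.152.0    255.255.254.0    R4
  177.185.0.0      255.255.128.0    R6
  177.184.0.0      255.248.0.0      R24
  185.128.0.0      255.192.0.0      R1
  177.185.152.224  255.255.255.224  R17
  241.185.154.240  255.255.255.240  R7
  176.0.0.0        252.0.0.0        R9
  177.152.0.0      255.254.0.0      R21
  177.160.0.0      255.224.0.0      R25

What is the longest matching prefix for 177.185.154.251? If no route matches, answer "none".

Entries matching 177.185.154.251:
  176.0.0.0/6 (176.0.0.0 - 179.255.255.255)
  177.0.0.0/8 (177.0.0.0 - 177.255.255.255)
  177.160.0.0/11 (177.160.0.0 - 177.191.255.255)
  177.176.0.0/12 (177.176.0.0 - 177.191.255.255)
  177.184.0.0/13 (177.184.0.0 - 177.191.255.255)
Most specific is 177.184.0.0/13.

177.184.0.0/13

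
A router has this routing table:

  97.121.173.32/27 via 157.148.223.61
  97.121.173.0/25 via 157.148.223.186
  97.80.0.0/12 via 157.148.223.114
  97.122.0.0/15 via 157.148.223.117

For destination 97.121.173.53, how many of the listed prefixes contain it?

Prefixes containing 97.121.173.53:
  97.121.173.0/25 (97.121.173.0 - 97.121.173.127)
  97.121.173.32/27 (97.121.173.32 - 97.121.173.63)
Total matching entries: 2.

2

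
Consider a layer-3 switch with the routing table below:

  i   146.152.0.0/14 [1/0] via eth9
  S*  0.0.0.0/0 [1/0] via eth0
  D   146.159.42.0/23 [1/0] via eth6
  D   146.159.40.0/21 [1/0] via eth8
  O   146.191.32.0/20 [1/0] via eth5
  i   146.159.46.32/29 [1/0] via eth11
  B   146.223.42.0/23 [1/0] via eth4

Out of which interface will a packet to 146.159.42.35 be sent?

Routes whose prefix contains 146.159.42.35:
  0.0.0.0/0 (default, matches everything) -> eth0
  146.159.40.0/21 (146.159.40.0 - 146.159.47.255) -> eth8
  146.159.42.0/23 (146.159.42.0 - 146.159.43.255) -> eth6
More-specific entries that do NOT match:
  146.159.46.32/29 (146.159.46.32 - 146.159.46.39) does not contain 146.159.42.35
Longest matching prefix is /23 -> interface eth6.

eth6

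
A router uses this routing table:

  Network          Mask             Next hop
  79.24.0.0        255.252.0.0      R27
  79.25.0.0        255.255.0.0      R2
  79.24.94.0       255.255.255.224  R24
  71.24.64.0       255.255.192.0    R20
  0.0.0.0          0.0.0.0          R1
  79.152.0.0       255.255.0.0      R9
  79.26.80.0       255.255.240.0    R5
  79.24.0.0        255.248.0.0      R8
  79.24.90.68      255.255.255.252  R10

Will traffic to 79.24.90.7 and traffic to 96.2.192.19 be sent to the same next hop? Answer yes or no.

no

79.24.90.7: longest match 79.24.0.0/14 -> R27
96.2.192.19: longest match 0.0.0.0/0 -> R1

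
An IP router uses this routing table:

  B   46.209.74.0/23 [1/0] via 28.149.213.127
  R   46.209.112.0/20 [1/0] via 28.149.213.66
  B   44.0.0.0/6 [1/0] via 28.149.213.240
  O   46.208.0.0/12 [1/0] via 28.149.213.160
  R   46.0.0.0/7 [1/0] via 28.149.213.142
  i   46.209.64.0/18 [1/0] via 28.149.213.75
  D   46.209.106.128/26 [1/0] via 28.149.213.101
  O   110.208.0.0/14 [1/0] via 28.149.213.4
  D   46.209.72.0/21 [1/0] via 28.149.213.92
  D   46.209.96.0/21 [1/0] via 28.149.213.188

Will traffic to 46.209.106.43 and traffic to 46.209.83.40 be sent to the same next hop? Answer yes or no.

46.209.106.43: longest match 46.209.64.0/18 -> 28.149.213.75
46.209.83.40: longest match 46.209.64.0/18 -> 28.149.213.75

yes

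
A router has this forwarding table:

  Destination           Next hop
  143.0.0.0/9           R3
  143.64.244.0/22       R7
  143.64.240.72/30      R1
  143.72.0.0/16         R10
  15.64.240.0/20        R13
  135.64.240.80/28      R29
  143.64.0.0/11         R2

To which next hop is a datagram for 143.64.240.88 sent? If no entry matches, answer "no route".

R2

Routes whose prefix contains 143.64.240.88:
  143.0.0.0/9 (143.0.0.0 - 143.127.255.255) -> R3
  143.64.0.0/11 (143.64.0.0 - 143.95.255.255) -> R2
More-specific entries that do NOT match:
  143.64.240.72/30 (143.64.240.72 - 143.64.240.75) does not contain 143.64.240.88
  135.64.240.80/28 (135.64.240.80 - 135.64.240.95) does not contain 143.64.240.88
  143.64.244.0/22 (143.64.244.0 - 143.64.247.255) does not contain 143.64.240.88
  15.64.240.0/20 (15.64.240.0 - 15.64.255.255) does not contain 143.64.240.88
  143.72.0.0/16 (143.72.0.0 - 143.72.255.255) does not contain 143.64.240.88
Longest matching prefix is /11 -> next hop R2.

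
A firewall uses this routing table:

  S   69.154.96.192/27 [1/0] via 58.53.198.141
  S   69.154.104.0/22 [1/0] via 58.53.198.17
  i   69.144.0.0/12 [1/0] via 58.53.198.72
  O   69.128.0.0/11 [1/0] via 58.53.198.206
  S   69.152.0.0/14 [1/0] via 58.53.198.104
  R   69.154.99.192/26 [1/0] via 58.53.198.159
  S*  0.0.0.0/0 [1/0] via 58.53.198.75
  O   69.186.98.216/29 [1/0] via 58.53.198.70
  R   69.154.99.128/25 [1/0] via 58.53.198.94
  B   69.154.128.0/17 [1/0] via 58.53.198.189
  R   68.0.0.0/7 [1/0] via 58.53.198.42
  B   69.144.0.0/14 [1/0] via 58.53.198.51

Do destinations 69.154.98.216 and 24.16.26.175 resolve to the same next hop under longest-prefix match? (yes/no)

no

69.154.98.216: longest match 69.152.0.0/14 -> 58.53.198.104
24.16.26.175: longest match 0.0.0.0/0 -> 58.53.198.75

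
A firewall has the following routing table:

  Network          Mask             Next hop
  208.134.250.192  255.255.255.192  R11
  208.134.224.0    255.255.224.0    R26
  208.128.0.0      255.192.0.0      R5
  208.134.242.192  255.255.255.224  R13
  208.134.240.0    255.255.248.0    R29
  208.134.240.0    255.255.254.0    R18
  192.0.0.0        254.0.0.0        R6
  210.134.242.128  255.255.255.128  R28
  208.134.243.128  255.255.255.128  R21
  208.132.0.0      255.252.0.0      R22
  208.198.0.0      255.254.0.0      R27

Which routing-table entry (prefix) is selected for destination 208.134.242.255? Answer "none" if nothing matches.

208.134.240.0/21

Entries matching 208.134.242.255:
  208.128.0.0/10 (208.128.0.0 - 208.191.255.255)
  208.132.0.0/14 (208.132.0.0 - 208.135.255.255)
  208.134.224.0/19 (208.134.224.0 - 208.134.255.255)
  208.134.240.0/21 (208.134.240.0 - 208.134.247.255)
Most specific is 208.134.240.0/21.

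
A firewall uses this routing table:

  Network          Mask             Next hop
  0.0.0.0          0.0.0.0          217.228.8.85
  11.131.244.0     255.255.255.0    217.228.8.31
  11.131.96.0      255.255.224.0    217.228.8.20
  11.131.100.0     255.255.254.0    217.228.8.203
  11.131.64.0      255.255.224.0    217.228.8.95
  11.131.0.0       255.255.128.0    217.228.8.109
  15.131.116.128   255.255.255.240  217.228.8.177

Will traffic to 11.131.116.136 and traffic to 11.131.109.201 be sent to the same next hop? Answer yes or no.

11.131.116.136: longest match 11.131.96.0/19 -> 217.228.8.20
11.131.109.201: longest match 11.131.96.0/19 -> 217.228.8.20

yes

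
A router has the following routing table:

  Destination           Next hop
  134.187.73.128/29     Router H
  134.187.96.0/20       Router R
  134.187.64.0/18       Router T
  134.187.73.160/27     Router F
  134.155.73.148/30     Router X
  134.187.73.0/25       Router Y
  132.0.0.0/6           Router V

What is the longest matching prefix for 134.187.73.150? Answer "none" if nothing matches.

Entries matching 134.187.73.150:
  132.0.0.0/6 (132.0.0.0 - 135.255.255.255)
  134.187.64.0/18 (134.187.64.0 - 134.187.127.255)
Most specific is 134.187.64.0/18.

134.187.64.0/18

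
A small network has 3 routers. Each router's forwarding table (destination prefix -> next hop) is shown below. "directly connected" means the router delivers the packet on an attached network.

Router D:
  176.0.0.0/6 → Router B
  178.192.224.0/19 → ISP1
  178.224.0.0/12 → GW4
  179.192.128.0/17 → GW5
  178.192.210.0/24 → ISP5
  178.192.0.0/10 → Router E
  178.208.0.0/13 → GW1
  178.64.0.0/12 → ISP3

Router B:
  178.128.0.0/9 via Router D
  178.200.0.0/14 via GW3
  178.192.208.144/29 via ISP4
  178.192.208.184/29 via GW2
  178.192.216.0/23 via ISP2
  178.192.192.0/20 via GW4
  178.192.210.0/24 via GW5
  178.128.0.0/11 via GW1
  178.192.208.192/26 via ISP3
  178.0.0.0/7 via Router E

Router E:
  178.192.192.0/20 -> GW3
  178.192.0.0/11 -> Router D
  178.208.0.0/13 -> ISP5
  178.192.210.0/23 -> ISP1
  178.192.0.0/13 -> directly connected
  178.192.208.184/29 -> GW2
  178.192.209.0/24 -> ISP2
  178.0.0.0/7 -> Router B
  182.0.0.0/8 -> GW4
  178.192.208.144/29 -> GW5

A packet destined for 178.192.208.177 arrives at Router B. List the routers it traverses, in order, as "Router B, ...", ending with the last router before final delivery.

Router B, Router D, Router E

At Router B: longest match for 178.192.208.177 is 178.128.0.0/9 -> Router D
At Router D: longest match for 178.192.208.177 is 178.192.0.0/10 -> Router E
At Router E: longest match for 178.192.208.177 is 178.192.0.0/13 -> directly connected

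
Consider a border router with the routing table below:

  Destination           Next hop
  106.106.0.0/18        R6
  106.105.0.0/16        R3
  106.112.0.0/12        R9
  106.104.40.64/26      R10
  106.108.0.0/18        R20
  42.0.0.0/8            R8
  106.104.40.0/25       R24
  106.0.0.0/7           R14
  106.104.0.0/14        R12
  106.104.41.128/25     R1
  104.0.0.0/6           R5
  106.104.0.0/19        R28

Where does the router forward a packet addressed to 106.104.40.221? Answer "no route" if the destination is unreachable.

Routes whose prefix contains 106.104.40.221:
  104.0.0.0/6 (104.0.0.0 - 107.255.255.255) -> R5
  106.0.0.0/7 (106.0.0.0 - 107.255.255.255) -> R14
  106.104.0.0/14 (106.104.0.0 - 106.107.255.255) -> R12
More-specific entries that do NOT match:
  106.104.40.64/26 (106.104.40.64 - 106.104.40.127) does not contain 106.104.40.221
  106.104.40.0/25 (106.104.40.0 - 106.104.40.127) does not contain 106.104.40.221
  106.104.41.128/25 (106.104.41.128 - 106.104.41.255) does not contain 106.104.40.221
  106.104.0.0/19 (106.104.0.0 - 106.104.31.255) does not contain 106.104.40.221
  106.106.0.0/18 (106.106.0.0 - 106.106.63.255) does not contain 106.104.40.221
  106.108.0.0/18 (106.108.0.0 - 106.108.63.255) does not contain 106.104.40.221
  106.105.0.0/16 (106.105.0.0 - 106.105.255.255) does not contain 106.104.40.221
Longest matching prefix is /14 -> next hop R12.

R12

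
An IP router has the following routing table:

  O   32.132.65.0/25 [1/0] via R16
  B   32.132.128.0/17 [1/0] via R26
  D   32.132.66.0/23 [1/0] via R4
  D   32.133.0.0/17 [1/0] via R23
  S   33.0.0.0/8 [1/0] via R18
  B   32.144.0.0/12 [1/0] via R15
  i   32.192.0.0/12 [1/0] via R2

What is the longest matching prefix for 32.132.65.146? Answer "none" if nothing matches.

32.132.65.146 is outside every listed prefix and there is no default route.

none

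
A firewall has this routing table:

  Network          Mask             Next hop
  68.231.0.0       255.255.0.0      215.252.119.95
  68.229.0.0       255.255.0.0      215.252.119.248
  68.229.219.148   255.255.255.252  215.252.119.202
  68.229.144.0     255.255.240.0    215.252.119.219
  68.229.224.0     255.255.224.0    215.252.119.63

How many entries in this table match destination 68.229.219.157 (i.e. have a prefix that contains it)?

1

Prefixes containing 68.229.219.157:
  68.229.0.0/16 (68.229.0.0 - 68.229.255.255)
Total matching entries: 1.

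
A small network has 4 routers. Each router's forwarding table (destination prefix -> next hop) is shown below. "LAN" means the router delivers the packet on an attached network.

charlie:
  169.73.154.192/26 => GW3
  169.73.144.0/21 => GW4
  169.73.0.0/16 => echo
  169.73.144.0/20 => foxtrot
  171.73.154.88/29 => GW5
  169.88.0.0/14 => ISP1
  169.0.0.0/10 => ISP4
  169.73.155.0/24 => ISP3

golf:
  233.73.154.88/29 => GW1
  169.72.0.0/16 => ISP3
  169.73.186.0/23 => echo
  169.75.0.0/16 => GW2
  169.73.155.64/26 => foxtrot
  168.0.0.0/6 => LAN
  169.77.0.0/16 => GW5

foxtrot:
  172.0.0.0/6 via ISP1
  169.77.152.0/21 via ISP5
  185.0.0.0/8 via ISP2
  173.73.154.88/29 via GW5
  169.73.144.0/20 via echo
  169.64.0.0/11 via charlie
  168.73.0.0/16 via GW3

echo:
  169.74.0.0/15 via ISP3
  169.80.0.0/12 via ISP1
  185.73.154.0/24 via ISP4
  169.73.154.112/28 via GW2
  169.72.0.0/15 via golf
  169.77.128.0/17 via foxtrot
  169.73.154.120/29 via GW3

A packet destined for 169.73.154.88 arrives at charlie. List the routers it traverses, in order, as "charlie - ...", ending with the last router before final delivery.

charlie - foxtrot - echo - golf

At charlie: longest match for 169.73.154.88 is 169.73.144.0/20 -> foxtrot
At foxtrot: longest match for 169.73.154.88 is 169.73.144.0/20 -> echo
At echo: longest match for 169.73.154.88 is 169.72.0.0/15 -> golf
At golf: longest match for 169.73.154.88 is 168.0.0.0/6 -> LAN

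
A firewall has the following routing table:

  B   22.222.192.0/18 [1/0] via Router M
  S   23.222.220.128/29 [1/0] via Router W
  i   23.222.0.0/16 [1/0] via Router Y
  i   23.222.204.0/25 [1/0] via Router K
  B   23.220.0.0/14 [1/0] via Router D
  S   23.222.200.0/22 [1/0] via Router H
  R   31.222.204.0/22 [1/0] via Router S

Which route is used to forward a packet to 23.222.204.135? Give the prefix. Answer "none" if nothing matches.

23.222.0.0/16

Entries matching 23.222.204.135:
  23.220.0.0/14 (23.220.0.0 - 23.223.255.255)
  23.222.0.0/16 (23.222.0.0 - 23.222.255.255)
Most specific is 23.222.0.0/16.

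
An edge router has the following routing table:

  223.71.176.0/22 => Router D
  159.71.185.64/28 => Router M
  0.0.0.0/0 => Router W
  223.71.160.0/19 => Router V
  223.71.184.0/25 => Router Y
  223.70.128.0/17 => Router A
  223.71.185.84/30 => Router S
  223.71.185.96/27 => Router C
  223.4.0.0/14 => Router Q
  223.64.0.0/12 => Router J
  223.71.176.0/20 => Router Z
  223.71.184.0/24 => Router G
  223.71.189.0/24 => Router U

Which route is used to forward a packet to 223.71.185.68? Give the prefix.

223.71.176.0/20

Entries matching 223.71.185.68:
  0.0.0.0/0 (default, matches everything)
  223.64.0.0/12 (223.64.0.0 - 223.79.255.255)
  223.71.160.0/19 (223.71.160.0 - 223.71.191.255)
  223.71.176.0/20 (223.71.176.0 - 223.71.191.255)
Most specific is 223.71.176.0/20.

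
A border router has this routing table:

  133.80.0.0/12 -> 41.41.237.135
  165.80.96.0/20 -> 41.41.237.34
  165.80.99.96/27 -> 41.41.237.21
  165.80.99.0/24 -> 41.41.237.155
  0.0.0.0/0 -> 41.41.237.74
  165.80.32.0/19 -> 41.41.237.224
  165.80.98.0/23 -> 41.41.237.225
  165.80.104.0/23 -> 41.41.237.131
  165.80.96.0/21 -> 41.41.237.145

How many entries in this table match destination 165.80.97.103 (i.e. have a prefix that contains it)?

3

Prefixes containing 165.80.97.103:
  0.0.0.0/0 (default, matches everything)
  165.80.96.0/20 (165.80.96.0 - 165.80.111.255)
  165.80.96.0/21 (165.80.96.0 - 165.80.103.255)
Total matching entries: 3.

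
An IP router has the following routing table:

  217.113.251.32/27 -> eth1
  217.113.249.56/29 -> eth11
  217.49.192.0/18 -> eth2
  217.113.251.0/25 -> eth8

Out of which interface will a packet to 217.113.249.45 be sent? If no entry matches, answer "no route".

No entry's prefix contains 217.113.249.45; there is no default route.

no route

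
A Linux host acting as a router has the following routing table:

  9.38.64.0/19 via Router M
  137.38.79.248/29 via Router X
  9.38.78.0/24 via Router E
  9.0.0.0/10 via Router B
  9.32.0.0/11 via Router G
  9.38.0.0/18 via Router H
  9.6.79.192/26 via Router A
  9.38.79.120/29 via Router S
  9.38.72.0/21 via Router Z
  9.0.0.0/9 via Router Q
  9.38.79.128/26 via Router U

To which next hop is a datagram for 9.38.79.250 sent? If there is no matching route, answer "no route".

Routes whose prefix contains 9.38.79.250:
  9.0.0.0/9 (9.0.0.0 - 9.127.255.255) -> Router Q
  9.0.0.0/10 (9.0.0.0 - 9.63.255.255) -> Router B
  9.32.0.0/11 (9.32.0.0 - 9.63.255.255) -> Router G
  9.38.64.0/19 (9.38.64.0 - 9.38.95.255) -> Router M
  9.38.72.0/21 (9.38.72.0 - 9.38.79.255) -> Router Z
More-specific entries that do NOT match:
  137.38.79.248/29 (137.38.79.248 - 137.38.79.255) does not contain 9.38.79.250
  9.38.79.120/29 (9.38.79.120 - 9.38.79.127) does not contain 9.38.79.250
  9.6.79.192/26 (9.6.79.192 - 9.6.79.255) does not contain 9.38.79.250
  9.38.79.128/26 (9.38.79.128 - 9.38.79.191) does not contain 9.38.79.250
  9.38.78.0/24 (9.38.78.0 - 9.38.78.255) does not contain 9.38.79.250
Longest matching prefix is /21 -> next hop Router Z.

Router Z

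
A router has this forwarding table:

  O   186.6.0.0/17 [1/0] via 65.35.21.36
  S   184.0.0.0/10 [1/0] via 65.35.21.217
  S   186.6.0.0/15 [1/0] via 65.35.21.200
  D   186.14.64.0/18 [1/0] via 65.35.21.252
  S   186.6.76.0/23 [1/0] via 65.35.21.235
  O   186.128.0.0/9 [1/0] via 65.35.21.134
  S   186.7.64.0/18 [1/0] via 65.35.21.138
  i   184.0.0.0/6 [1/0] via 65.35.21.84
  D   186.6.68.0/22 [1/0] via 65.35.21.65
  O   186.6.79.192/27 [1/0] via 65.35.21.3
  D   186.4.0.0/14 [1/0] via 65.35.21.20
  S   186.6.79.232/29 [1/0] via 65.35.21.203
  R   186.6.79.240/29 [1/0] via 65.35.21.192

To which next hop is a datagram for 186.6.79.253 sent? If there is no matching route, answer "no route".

Routes whose prefix contains 186.6.79.253:
  184.0.0.0/6 (184.0.0.0 - 187.255.255.255) -> 65.35.21.84
  186.4.0.0/14 (186.4.0.0 - 186.7.255.255) -> 65.35.21.20
  186.6.0.0/15 (186.6.0.0 - 186.7.255.255) -> 65.35.21.200
  186.6.0.0/17 (186.6.0.0 - 186.6.127.255) -> 65.35.21.36
More-specific entries that do NOT match:
  186.6.79.232/29 (186.6.79.232 - 186.6.79.239) does not contain 186.6.79.253
  186.6.79.240/29 (186.6.79.240 - 186.6.79.247) does not contain 186.6.79.253
  186.6.79.192/27 (186.6.79.192 - 186.6.79.223) does not contain 186.6.79.253
  186.6.76.0/23 (186.6.76.0 - 186.6.77.255) does not contain 186.6.79.253
  186.6.68.0/22 (186.6.68.0 - 186.6.71.255) does not contain 186.6.79.253
  186.14.64.0/18 (186.14.64.0 - 186.14.127.255) does not contain 186.6.79.253
  186.7.64.0/18 (186.7.64.0 - 186.7.127.255) does not contain 186.6.79.253
Longest matching prefix is /17 -> next hop 65.35.21.36.

65.35.21.36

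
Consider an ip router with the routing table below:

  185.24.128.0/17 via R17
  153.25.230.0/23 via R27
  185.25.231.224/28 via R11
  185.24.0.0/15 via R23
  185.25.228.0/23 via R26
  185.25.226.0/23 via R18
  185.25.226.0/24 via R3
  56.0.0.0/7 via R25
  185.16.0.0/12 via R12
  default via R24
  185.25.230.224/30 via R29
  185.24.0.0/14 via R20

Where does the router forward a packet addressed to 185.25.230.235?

R23

Routes whose prefix contains 185.25.230.235:
  0.0.0.0/0 (default, matches everything) -> R24
  185.16.0.0/12 (185.16.0.0 - 185.31.255.255) -> R12
  185.24.0.0/14 (185.24.0.0 - 185.27.255.255) -> R20
  185.24.0.0/15 (185.24.0.0 - 185.25.255.255) -> R23
More-specific entries that do NOT match:
  185.25.230.224/30 (185.25.230.224 - 185.25.230.227) does not contain 185.25.230.235
  185.25.231.224/28 (185.25.231.224 - 185.25.231.239) does not contain 185.25.230.235
  185.25.226.0/24 (185.25.226.0 - 185.25.226.255) does not contain 185.25.230.235
  153.25.230.0/23 (153.25.230.0 - 153.25.231.255) does not contain 185.25.230.235
  185.25.228.0/23 (185.25.228.0 - 185.25.229.255) does not contain 185.25.230.235
  185.25.226.0/23 (185.25.226.0 - 185.25.227.255) does not contain 185.25.230.235
  185.24.128.0/17 (185.24.128.0 - 185.24.255.255) does not contain 185.25.230.235
Longest matching prefix is /15 -> next hop R23.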